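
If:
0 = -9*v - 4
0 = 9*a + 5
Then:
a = -5/9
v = -4/9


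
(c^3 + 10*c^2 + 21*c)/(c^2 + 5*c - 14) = c*(c + 3)/(c - 2)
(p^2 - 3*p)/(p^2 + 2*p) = (p - 3)/(p + 2)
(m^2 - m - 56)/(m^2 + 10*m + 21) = (m - 8)/(m + 3)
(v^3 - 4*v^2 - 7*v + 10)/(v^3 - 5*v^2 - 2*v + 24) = (v^2 - 6*v + 5)/(v^2 - 7*v + 12)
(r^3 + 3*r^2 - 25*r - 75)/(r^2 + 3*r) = r - 25/r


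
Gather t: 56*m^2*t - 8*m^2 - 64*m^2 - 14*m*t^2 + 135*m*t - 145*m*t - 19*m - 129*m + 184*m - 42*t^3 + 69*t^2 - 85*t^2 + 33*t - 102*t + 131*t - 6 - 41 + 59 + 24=-72*m^2 + 36*m - 42*t^3 + t^2*(-14*m - 16) + t*(56*m^2 - 10*m + 62) + 36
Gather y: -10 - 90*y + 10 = -90*y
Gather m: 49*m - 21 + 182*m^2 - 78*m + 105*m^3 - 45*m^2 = 105*m^3 + 137*m^2 - 29*m - 21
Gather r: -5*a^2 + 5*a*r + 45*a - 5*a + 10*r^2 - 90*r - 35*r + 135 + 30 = -5*a^2 + 40*a + 10*r^2 + r*(5*a - 125) + 165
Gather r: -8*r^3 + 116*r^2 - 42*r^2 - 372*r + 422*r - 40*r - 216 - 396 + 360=-8*r^3 + 74*r^2 + 10*r - 252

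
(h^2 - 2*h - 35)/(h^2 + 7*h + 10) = (h - 7)/(h + 2)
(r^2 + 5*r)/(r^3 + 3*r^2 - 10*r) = 1/(r - 2)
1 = 1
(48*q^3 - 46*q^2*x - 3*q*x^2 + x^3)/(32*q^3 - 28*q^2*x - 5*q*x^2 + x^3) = (6*q + x)/(4*q + x)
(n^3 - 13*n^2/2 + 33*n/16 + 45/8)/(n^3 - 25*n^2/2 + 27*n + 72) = (16*n^2 - 8*n - 15)/(8*(2*n^2 - 13*n - 24))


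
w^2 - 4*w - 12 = (w - 6)*(w + 2)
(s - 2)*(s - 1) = s^2 - 3*s + 2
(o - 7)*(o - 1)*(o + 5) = o^3 - 3*o^2 - 33*o + 35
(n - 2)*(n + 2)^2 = n^3 + 2*n^2 - 4*n - 8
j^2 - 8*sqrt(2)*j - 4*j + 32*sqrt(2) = (j - 4)*(j - 8*sqrt(2))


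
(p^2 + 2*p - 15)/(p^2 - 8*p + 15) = (p + 5)/(p - 5)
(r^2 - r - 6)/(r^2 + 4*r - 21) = (r + 2)/(r + 7)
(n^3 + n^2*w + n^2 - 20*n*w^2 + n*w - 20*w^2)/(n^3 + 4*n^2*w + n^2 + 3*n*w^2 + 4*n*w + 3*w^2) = (n^2 + n*w - 20*w^2)/(n^2 + 4*n*w + 3*w^2)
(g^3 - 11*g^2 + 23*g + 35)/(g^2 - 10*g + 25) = (g^2 - 6*g - 7)/(g - 5)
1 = 1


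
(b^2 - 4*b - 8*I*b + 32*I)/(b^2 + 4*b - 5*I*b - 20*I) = (b^2 + b*(-4 - 8*I) + 32*I)/(b^2 + b*(4 - 5*I) - 20*I)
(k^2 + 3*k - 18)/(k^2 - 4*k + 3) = (k + 6)/(k - 1)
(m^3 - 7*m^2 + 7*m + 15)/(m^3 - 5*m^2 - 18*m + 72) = (m^2 - 4*m - 5)/(m^2 - 2*m - 24)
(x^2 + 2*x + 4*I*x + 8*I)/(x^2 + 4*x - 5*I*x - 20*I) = (x^2 + x*(2 + 4*I) + 8*I)/(x^2 + x*(4 - 5*I) - 20*I)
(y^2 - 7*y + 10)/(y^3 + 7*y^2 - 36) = (y - 5)/(y^2 + 9*y + 18)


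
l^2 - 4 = (l - 2)*(l + 2)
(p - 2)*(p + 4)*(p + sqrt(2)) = p^3 + sqrt(2)*p^2 + 2*p^2 - 8*p + 2*sqrt(2)*p - 8*sqrt(2)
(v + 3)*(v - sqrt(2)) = v^2 - sqrt(2)*v + 3*v - 3*sqrt(2)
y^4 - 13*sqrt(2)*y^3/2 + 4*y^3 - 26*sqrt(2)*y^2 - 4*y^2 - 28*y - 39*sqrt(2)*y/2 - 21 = (y + 3)*(y - 7*sqrt(2))*(sqrt(2)*y/2 + sqrt(2)/2)*(sqrt(2)*y + 1)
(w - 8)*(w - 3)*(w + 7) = w^3 - 4*w^2 - 53*w + 168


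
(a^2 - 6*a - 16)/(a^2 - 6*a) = (a^2 - 6*a - 16)/(a*(a - 6))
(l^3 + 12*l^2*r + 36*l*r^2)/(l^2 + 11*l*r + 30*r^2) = l*(l + 6*r)/(l + 5*r)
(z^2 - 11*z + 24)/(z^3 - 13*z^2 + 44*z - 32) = (z - 3)/(z^2 - 5*z + 4)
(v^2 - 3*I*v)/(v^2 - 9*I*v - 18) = v/(v - 6*I)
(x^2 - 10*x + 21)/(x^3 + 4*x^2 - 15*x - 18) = (x - 7)/(x^2 + 7*x + 6)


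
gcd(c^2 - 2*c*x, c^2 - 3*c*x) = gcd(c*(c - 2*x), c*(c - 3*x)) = c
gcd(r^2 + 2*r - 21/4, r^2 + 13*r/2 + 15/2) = 1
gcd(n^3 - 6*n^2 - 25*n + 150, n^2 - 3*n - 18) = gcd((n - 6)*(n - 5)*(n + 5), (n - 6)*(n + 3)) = n - 6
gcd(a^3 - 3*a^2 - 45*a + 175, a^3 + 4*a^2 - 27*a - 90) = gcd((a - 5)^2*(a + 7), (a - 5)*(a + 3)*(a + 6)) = a - 5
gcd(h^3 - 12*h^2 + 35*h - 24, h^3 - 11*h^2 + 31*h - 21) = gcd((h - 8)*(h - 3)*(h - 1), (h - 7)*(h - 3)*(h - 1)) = h^2 - 4*h + 3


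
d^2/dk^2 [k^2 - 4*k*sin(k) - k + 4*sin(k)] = 4*k*sin(k) - 4*sin(k) - 8*cos(k) + 2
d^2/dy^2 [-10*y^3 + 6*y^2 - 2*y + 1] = 12 - 60*y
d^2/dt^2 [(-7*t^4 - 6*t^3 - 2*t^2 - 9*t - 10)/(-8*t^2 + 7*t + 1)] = 2*(448*t^6 - 1176*t^5 + 861*t^4 + 1422*t^3 + 2136*t^2 - 1446*t + 509)/(512*t^6 - 1344*t^5 + 984*t^4 - 7*t^3 - 123*t^2 - 21*t - 1)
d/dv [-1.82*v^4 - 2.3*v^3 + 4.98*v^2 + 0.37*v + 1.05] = -7.28*v^3 - 6.9*v^2 + 9.96*v + 0.37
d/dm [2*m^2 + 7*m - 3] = 4*m + 7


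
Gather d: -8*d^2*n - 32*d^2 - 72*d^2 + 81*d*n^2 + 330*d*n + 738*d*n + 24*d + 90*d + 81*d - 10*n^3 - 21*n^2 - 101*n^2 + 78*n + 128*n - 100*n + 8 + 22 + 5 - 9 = d^2*(-8*n - 104) + d*(81*n^2 + 1068*n + 195) - 10*n^3 - 122*n^2 + 106*n + 26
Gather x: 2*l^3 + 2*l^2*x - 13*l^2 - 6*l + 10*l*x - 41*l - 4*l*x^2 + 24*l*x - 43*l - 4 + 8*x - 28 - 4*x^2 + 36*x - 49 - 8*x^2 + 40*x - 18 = 2*l^3 - 13*l^2 - 90*l + x^2*(-4*l - 12) + x*(2*l^2 + 34*l + 84) - 99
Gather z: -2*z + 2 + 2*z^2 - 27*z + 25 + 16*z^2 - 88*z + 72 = 18*z^2 - 117*z + 99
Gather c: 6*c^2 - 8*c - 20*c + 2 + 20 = 6*c^2 - 28*c + 22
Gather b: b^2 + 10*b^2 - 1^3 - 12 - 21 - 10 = 11*b^2 - 44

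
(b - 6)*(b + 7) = b^2 + b - 42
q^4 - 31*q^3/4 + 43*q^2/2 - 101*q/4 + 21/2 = (q - 3)*(q - 2)*(q - 7/4)*(q - 1)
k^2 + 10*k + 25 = (k + 5)^2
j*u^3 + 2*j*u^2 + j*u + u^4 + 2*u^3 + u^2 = u*(j + u)*(u + 1)^2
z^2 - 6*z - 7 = (z - 7)*(z + 1)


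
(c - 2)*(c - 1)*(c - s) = c^3 - c^2*s - 3*c^2 + 3*c*s + 2*c - 2*s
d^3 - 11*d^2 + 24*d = d*(d - 8)*(d - 3)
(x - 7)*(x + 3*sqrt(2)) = x^2 - 7*x + 3*sqrt(2)*x - 21*sqrt(2)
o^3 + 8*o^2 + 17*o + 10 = (o + 1)*(o + 2)*(o + 5)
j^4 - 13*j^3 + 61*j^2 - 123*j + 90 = (j - 5)*(j - 3)^2*(j - 2)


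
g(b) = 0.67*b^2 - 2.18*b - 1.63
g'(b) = 1.34*b - 2.18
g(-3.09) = 11.50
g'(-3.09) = -6.32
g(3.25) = -1.64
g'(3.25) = 2.18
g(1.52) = -3.40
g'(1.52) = -0.14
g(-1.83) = 4.60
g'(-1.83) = -4.63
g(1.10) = -3.22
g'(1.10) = -0.71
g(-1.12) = 1.65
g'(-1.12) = -3.68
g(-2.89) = 10.27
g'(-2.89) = -6.05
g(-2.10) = 5.90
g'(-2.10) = -4.99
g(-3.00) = 10.94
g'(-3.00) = -6.20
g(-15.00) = 181.82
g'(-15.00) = -22.28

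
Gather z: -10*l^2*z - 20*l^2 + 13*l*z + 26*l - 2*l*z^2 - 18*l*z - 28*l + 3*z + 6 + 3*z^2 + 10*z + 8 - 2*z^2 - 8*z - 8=-20*l^2 - 2*l + z^2*(1 - 2*l) + z*(-10*l^2 - 5*l + 5) + 6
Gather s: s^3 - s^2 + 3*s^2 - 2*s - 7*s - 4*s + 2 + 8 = s^3 + 2*s^2 - 13*s + 10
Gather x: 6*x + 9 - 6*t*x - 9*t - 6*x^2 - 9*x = -9*t - 6*x^2 + x*(-6*t - 3) + 9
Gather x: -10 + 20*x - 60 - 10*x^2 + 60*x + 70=-10*x^2 + 80*x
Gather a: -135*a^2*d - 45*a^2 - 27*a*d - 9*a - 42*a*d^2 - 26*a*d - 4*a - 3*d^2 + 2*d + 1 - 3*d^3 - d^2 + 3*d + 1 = a^2*(-135*d - 45) + a*(-42*d^2 - 53*d - 13) - 3*d^3 - 4*d^2 + 5*d + 2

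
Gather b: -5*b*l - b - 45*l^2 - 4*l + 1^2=b*(-5*l - 1) - 45*l^2 - 4*l + 1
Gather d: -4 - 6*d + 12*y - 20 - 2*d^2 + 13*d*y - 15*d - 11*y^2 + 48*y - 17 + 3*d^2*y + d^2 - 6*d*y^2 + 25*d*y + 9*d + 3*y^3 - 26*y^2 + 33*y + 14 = d^2*(3*y - 1) + d*(-6*y^2 + 38*y - 12) + 3*y^3 - 37*y^2 + 93*y - 27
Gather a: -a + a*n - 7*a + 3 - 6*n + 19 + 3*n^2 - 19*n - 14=a*(n - 8) + 3*n^2 - 25*n + 8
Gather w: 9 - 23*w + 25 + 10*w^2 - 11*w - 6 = 10*w^2 - 34*w + 28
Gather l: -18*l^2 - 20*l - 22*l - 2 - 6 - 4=-18*l^2 - 42*l - 12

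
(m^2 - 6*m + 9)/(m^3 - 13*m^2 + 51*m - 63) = 1/(m - 7)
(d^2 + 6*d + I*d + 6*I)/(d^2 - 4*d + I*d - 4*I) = (d + 6)/(d - 4)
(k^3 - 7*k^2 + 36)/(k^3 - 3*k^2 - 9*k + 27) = (k^2 - 4*k - 12)/(k^2 - 9)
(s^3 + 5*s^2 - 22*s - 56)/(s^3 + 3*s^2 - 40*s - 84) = (s - 4)/(s - 6)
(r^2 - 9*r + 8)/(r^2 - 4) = (r^2 - 9*r + 8)/(r^2 - 4)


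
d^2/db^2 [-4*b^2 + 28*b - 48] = -8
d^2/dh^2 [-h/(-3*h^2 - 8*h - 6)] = 2*(4*h*(3*h + 4)^2 - (9*h + 8)*(3*h^2 + 8*h + 6))/(3*h^2 + 8*h + 6)^3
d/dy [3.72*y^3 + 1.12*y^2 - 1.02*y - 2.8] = 11.16*y^2 + 2.24*y - 1.02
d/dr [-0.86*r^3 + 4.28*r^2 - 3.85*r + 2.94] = -2.58*r^2 + 8.56*r - 3.85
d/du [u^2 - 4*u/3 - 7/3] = 2*u - 4/3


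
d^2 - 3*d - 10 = (d - 5)*(d + 2)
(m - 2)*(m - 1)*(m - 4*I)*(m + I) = m^4 - 3*m^3 - 3*I*m^3 + 6*m^2 + 9*I*m^2 - 12*m - 6*I*m + 8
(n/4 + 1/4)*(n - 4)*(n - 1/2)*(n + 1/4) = n^4/4 - 13*n^3/16 - 27*n^2/32 + 11*n/32 + 1/8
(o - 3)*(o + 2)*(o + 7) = o^3 + 6*o^2 - 13*o - 42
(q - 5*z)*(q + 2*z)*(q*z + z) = q^3*z - 3*q^2*z^2 + q^2*z - 10*q*z^3 - 3*q*z^2 - 10*z^3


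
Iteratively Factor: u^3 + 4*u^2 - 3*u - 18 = (u - 2)*(u^2 + 6*u + 9) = (u - 2)*(u + 3)*(u + 3)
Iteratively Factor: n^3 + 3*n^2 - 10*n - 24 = (n - 3)*(n^2 + 6*n + 8) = (n - 3)*(n + 2)*(n + 4)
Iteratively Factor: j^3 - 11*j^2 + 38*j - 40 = (j - 2)*(j^2 - 9*j + 20) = (j - 5)*(j - 2)*(j - 4)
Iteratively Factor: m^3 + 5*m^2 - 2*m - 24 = (m + 3)*(m^2 + 2*m - 8) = (m - 2)*(m + 3)*(m + 4)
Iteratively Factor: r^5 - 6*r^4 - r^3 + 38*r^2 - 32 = (r - 4)*(r^4 - 2*r^3 - 9*r^2 + 2*r + 8) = (r - 4)^2*(r^3 + 2*r^2 - r - 2) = (r - 4)^2*(r - 1)*(r^2 + 3*r + 2) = (r - 4)^2*(r - 1)*(r + 1)*(r + 2)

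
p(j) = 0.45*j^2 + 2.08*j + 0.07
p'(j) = 0.9*j + 2.08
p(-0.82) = -1.33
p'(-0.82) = 1.34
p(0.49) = 1.20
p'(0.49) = 2.52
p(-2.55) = -2.31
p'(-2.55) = -0.22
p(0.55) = 1.35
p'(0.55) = 2.58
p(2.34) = 7.40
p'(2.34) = 4.19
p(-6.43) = 5.30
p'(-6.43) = -3.71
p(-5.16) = 1.32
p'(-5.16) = -2.56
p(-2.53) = -2.31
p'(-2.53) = -0.20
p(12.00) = 89.83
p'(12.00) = 12.88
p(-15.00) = 70.12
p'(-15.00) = -11.42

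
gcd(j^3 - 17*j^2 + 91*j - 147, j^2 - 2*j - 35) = j - 7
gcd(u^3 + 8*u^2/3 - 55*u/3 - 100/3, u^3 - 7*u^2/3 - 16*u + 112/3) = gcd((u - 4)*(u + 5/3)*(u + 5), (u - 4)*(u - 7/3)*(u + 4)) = u - 4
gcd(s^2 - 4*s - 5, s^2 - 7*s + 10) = s - 5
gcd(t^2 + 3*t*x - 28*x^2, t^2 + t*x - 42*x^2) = t + 7*x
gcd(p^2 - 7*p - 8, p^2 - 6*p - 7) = p + 1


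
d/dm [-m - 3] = -1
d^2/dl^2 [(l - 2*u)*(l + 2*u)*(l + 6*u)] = 6*l + 12*u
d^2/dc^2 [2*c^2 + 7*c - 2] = 4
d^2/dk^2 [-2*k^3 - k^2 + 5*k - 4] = -12*k - 2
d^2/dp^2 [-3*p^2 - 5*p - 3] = -6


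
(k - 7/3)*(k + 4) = k^2 + 5*k/3 - 28/3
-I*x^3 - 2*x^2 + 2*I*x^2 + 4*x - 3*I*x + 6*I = (x - 2)*(x - 3*I)*(-I*x + 1)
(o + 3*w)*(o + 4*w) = o^2 + 7*o*w + 12*w^2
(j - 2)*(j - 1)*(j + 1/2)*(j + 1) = j^4 - 3*j^3/2 - 2*j^2 + 3*j/2 + 1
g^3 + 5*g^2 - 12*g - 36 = (g - 3)*(g + 2)*(g + 6)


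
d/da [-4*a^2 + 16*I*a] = -8*a + 16*I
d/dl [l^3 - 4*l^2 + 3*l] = 3*l^2 - 8*l + 3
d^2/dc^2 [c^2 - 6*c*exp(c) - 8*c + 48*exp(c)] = -6*c*exp(c) + 36*exp(c) + 2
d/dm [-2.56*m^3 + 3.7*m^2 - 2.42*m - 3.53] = -7.68*m^2 + 7.4*m - 2.42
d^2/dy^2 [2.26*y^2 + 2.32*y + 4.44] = 4.52000000000000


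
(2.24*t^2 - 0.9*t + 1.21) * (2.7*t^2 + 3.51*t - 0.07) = 6.048*t^4 + 5.4324*t^3 - 0.0488*t^2 + 4.3101*t - 0.0847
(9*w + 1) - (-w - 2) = 10*w + 3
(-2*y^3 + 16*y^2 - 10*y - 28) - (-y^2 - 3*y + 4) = -2*y^3 + 17*y^2 - 7*y - 32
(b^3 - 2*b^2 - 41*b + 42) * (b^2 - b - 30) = b^5 - 3*b^4 - 69*b^3 + 143*b^2 + 1188*b - 1260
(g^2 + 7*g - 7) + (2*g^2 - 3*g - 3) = 3*g^2 + 4*g - 10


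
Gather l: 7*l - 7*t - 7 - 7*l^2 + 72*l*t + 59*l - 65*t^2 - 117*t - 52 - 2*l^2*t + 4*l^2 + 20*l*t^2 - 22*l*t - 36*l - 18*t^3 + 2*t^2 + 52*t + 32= l^2*(-2*t - 3) + l*(20*t^2 + 50*t + 30) - 18*t^3 - 63*t^2 - 72*t - 27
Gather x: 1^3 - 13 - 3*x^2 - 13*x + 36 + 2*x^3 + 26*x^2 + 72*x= 2*x^3 + 23*x^2 + 59*x + 24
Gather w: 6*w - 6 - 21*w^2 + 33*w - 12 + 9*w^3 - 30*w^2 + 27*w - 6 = 9*w^3 - 51*w^2 + 66*w - 24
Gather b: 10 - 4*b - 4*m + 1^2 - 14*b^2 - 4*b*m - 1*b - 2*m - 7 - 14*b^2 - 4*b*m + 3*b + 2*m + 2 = -28*b^2 + b*(-8*m - 2) - 4*m + 6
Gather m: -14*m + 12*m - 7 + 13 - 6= -2*m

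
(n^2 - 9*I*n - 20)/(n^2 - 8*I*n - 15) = (n - 4*I)/(n - 3*I)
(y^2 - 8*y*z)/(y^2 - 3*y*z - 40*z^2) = y/(y + 5*z)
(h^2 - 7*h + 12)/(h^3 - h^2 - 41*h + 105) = (h - 4)/(h^2 + 2*h - 35)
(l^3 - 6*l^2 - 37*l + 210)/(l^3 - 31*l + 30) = (l - 7)/(l - 1)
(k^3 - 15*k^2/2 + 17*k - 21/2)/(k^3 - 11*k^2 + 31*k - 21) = (k - 7/2)/(k - 7)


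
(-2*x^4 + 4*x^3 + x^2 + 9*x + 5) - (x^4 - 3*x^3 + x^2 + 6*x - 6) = -3*x^4 + 7*x^3 + 3*x + 11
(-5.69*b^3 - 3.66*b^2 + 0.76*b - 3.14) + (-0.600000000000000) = -5.69*b^3 - 3.66*b^2 + 0.76*b - 3.74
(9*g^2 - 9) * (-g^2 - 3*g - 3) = -9*g^4 - 27*g^3 - 18*g^2 + 27*g + 27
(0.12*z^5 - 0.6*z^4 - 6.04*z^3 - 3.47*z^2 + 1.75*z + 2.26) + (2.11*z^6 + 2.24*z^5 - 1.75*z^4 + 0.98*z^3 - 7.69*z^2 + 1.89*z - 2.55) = 2.11*z^6 + 2.36*z^5 - 2.35*z^4 - 5.06*z^3 - 11.16*z^2 + 3.64*z - 0.29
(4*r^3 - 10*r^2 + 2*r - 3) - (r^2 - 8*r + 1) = 4*r^3 - 11*r^2 + 10*r - 4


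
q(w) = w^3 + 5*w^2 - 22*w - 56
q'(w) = 3*w^2 + 10*w - 22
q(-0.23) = -50.69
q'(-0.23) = -24.14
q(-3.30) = 35.11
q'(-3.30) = -22.33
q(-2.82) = 23.38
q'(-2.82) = -26.34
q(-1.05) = -28.55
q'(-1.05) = -29.19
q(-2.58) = 16.87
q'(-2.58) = -27.83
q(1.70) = -74.04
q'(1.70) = 3.67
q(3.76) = -14.87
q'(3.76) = 58.01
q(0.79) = -69.77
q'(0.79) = -12.23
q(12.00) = 2128.00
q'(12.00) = 530.00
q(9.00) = 880.00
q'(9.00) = 311.00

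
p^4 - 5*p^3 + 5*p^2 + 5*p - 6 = (p - 3)*(p - 2)*(p - 1)*(p + 1)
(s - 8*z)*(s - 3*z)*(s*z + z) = s^3*z - 11*s^2*z^2 + s^2*z + 24*s*z^3 - 11*s*z^2 + 24*z^3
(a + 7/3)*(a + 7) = a^2 + 28*a/3 + 49/3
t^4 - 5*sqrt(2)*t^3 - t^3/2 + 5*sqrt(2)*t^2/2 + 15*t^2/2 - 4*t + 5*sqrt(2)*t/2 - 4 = (t - 1)*(t + 1/2)*(t - 4*sqrt(2))*(t - sqrt(2))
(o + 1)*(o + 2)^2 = o^3 + 5*o^2 + 8*o + 4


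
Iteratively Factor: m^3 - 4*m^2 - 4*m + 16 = (m - 2)*(m^2 - 2*m - 8) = (m - 2)*(m + 2)*(m - 4)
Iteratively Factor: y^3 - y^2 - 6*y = (y - 3)*(y^2 + 2*y) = y*(y - 3)*(y + 2)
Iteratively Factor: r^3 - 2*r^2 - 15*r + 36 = (r - 3)*(r^2 + r - 12) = (r - 3)^2*(r + 4)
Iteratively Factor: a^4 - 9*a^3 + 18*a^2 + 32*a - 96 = (a + 2)*(a^3 - 11*a^2 + 40*a - 48) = (a - 4)*(a + 2)*(a^2 - 7*a + 12) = (a - 4)^2*(a + 2)*(a - 3)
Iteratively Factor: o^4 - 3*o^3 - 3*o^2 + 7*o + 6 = (o - 2)*(o^3 - o^2 - 5*o - 3) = (o - 3)*(o - 2)*(o^2 + 2*o + 1) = (o - 3)*(o - 2)*(o + 1)*(o + 1)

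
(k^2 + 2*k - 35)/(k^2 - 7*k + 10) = (k + 7)/(k - 2)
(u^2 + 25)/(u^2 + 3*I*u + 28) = (u^2 + 25)/(u^2 + 3*I*u + 28)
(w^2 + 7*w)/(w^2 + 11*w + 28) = w/(w + 4)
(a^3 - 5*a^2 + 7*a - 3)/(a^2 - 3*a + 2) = (a^2 - 4*a + 3)/(a - 2)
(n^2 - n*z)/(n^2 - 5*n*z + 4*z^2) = n/(n - 4*z)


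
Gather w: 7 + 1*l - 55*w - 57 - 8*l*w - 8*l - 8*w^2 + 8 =-7*l - 8*w^2 + w*(-8*l - 55) - 42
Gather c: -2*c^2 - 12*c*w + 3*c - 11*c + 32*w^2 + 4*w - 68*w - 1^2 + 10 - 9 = -2*c^2 + c*(-12*w - 8) + 32*w^2 - 64*w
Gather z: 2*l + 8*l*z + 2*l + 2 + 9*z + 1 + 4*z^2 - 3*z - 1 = 4*l + 4*z^2 + z*(8*l + 6) + 2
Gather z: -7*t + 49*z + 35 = -7*t + 49*z + 35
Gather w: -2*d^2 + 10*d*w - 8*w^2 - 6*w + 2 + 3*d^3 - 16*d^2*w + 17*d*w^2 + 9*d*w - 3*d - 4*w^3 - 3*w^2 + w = 3*d^3 - 2*d^2 - 3*d - 4*w^3 + w^2*(17*d - 11) + w*(-16*d^2 + 19*d - 5) + 2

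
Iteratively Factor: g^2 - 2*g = (g - 2)*(g)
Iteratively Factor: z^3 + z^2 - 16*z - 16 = (z - 4)*(z^2 + 5*z + 4) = (z - 4)*(z + 4)*(z + 1)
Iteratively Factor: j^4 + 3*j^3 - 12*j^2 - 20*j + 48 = (j - 2)*(j^3 + 5*j^2 - 2*j - 24) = (j - 2)*(j + 4)*(j^2 + j - 6) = (j - 2)*(j + 3)*(j + 4)*(j - 2)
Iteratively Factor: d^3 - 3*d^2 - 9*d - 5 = (d - 5)*(d^2 + 2*d + 1) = (d - 5)*(d + 1)*(d + 1)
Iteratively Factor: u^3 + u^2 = (u)*(u^2 + u) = u*(u + 1)*(u)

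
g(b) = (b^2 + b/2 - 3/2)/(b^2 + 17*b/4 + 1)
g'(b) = (-2*b - 17/4)*(b^2 + b/2 - 3/2)/(b^2 + 17*b/4 + 1)^2 + (2*b + 1/2)/(b^2 + 17*b/4 + 1)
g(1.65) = 0.19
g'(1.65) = 0.22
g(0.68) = -0.16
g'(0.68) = 0.63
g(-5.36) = 3.53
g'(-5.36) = 1.82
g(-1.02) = 0.42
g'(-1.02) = 1.08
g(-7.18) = 2.11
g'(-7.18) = 0.34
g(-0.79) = 0.73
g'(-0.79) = 1.75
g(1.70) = 0.20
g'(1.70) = 0.21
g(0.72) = -0.14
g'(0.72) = 0.59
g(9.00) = 0.70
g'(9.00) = 0.02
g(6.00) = 0.60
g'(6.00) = 0.04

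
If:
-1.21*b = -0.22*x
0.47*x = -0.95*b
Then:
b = 0.00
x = 0.00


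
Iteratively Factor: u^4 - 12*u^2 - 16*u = (u + 2)*(u^3 - 2*u^2 - 8*u) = (u + 2)^2*(u^2 - 4*u) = (u - 4)*(u + 2)^2*(u)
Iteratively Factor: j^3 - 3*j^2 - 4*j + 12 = (j - 3)*(j^2 - 4) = (j - 3)*(j + 2)*(j - 2)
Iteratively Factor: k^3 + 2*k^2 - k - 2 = (k - 1)*(k^2 + 3*k + 2) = (k - 1)*(k + 1)*(k + 2)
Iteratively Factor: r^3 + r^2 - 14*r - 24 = (r + 2)*(r^2 - r - 12) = (r + 2)*(r + 3)*(r - 4)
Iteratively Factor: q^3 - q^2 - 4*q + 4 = (q - 2)*(q^2 + q - 2) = (q - 2)*(q + 2)*(q - 1)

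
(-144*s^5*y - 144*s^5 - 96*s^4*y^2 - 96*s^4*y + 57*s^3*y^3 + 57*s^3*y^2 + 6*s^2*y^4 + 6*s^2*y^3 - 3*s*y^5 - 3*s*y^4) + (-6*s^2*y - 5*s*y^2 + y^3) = -144*s^5*y - 144*s^5 - 96*s^4*y^2 - 96*s^4*y + 57*s^3*y^3 + 57*s^3*y^2 + 6*s^2*y^4 + 6*s^2*y^3 - 6*s^2*y - 3*s*y^5 - 3*s*y^4 - 5*s*y^2 + y^3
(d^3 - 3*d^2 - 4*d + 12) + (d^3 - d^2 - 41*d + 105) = 2*d^3 - 4*d^2 - 45*d + 117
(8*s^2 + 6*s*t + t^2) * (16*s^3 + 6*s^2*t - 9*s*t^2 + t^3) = 128*s^5 + 144*s^4*t - 20*s^3*t^2 - 40*s^2*t^3 - 3*s*t^4 + t^5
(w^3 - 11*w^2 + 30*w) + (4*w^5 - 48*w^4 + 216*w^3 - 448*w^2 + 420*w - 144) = 4*w^5 - 48*w^4 + 217*w^3 - 459*w^2 + 450*w - 144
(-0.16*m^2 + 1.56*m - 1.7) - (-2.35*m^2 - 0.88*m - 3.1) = 2.19*m^2 + 2.44*m + 1.4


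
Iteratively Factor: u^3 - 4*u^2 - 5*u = (u)*(u^2 - 4*u - 5) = u*(u - 5)*(u + 1)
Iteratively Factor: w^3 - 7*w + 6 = (w - 1)*(w^2 + w - 6) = (w - 1)*(w + 3)*(w - 2)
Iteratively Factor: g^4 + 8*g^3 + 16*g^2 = (g)*(g^3 + 8*g^2 + 16*g) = g^2*(g^2 + 8*g + 16) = g^2*(g + 4)*(g + 4)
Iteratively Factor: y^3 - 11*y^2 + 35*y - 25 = (y - 5)*(y^2 - 6*y + 5) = (y - 5)*(y - 1)*(y - 5)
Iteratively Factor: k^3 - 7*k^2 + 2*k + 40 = (k - 4)*(k^2 - 3*k - 10) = (k - 5)*(k - 4)*(k + 2)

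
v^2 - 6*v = v*(v - 6)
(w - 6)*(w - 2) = w^2 - 8*w + 12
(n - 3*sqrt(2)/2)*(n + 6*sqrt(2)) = n^2 + 9*sqrt(2)*n/2 - 18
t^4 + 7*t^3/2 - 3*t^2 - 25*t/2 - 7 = (t - 2)*(t + 1)^2*(t + 7/2)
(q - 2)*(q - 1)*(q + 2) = q^3 - q^2 - 4*q + 4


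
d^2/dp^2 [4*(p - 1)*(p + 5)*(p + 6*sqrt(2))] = 24*p + 32 + 48*sqrt(2)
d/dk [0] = 0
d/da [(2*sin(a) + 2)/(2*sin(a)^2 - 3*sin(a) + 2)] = 2*(-4*sin(a) + cos(2*a) + 4)*cos(a)/(-3*sin(a) - cos(2*a) + 3)^2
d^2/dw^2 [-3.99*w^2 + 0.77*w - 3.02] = -7.98000000000000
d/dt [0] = 0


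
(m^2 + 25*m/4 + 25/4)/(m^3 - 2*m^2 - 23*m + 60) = (m + 5/4)/(m^2 - 7*m + 12)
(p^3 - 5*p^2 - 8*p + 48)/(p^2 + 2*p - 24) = (p^2 - p - 12)/(p + 6)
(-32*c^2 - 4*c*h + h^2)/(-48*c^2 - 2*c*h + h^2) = (4*c + h)/(6*c + h)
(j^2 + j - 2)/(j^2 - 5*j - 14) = (j - 1)/(j - 7)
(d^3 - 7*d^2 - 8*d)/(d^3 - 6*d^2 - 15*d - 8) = d/(d + 1)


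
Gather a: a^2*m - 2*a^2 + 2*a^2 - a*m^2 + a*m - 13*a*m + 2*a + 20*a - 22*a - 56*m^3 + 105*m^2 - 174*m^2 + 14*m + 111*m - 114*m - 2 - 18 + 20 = a^2*m + a*(-m^2 - 12*m) - 56*m^3 - 69*m^2 + 11*m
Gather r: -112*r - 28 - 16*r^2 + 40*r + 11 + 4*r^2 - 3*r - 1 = -12*r^2 - 75*r - 18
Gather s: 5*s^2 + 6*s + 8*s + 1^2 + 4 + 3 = 5*s^2 + 14*s + 8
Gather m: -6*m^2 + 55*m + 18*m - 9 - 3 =-6*m^2 + 73*m - 12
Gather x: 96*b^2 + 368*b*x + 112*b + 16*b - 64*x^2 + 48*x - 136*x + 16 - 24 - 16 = 96*b^2 + 128*b - 64*x^2 + x*(368*b - 88) - 24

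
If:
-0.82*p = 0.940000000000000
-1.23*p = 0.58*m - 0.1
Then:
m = 2.60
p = -1.15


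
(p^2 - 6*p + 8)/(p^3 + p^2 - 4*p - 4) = (p - 4)/(p^2 + 3*p + 2)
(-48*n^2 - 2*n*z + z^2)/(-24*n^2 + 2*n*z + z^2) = (-8*n + z)/(-4*n + z)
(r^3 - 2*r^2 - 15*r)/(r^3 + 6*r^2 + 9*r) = (r - 5)/(r + 3)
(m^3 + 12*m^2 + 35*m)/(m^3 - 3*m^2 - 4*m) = (m^2 + 12*m + 35)/(m^2 - 3*m - 4)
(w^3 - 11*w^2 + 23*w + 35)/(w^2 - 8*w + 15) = (w^2 - 6*w - 7)/(w - 3)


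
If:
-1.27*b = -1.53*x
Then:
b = 1.20472440944882*x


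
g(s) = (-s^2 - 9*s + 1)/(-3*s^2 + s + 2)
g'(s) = (-2*s - 9)/(-3*s^2 + s + 2) + (6*s - 1)*(-s^2 - 9*s + 1)/(-3*s^2 + s + 2)^2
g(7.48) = 0.77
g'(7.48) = -0.06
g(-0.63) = 34.99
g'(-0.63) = -975.88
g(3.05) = 1.56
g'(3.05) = -0.52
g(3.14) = 1.52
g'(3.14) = -0.48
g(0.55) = -2.59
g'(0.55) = -9.77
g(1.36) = 5.98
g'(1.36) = -14.21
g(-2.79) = -0.76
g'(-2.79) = -0.42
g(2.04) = 2.55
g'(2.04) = -1.84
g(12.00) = 0.60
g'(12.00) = -0.02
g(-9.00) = 0.00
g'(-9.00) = -0.04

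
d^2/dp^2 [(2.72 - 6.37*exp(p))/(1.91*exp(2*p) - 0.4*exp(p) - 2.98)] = (-23.238397*exp(4*p) + 34.824648*exp(3*p) - 223.774836*exp(2*p) + 69.955024*exp(p) - 59.810388)*exp(p)/(6.967871*exp(6*p) - 4.37772*exp(5*p) - 31.697214*exp(4*p) + 13.59632*exp(3*p) + 49.454292*exp(2*p) - 10.65648*exp(p) - 26.463592)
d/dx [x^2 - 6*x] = 2*x - 6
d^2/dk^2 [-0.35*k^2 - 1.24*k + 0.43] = -0.700000000000000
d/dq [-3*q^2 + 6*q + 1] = 6 - 6*q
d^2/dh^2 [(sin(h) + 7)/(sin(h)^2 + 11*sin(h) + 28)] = (4*sin(h) + cos(h)^2 + 1)/(sin(h) + 4)^3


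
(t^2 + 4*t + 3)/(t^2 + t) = (t + 3)/t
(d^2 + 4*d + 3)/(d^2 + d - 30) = (d^2 + 4*d + 3)/(d^2 + d - 30)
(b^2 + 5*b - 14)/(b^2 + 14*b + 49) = (b - 2)/(b + 7)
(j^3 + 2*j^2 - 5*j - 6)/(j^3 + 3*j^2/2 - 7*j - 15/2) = 2*(j - 2)/(2*j - 5)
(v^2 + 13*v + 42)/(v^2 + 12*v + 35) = (v + 6)/(v + 5)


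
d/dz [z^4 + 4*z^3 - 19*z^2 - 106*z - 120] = 4*z^3 + 12*z^2 - 38*z - 106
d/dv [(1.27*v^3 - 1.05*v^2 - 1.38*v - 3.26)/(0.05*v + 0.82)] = (0.127*v^3 + 3.0717*v^2 - 1.722*v - 0.9686)/(0.0025*v^2 + 0.082*v + 0.6724)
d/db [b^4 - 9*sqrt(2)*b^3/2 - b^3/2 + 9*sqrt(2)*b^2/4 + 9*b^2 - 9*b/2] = 4*b^3 - 27*sqrt(2)*b^2/2 - 3*b^2/2 + 9*sqrt(2)*b/2 + 18*b - 9/2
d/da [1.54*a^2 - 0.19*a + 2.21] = 3.08*a - 0.19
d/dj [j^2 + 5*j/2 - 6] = 2*j + 5/2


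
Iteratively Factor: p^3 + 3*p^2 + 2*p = (p)*(p^2 + 3*p + 2) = p*(p + 2)*(p + 1)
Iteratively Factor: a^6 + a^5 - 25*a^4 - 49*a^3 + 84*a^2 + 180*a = (a + 2)*(a^5 - a^4 - 23*a^3 - 3*a^2 + 90*a) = (a + 2)*(a + 3)*(a^4 - 4*a^3 - 11*a^2 + 30*a) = (a + 2)*(a + 3)^2*(a^3 - 7*a^2 + 10*a) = (a - 2)*(a + 2)*(a + 3)^2*(a^2 - 5*a) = a*(a - 2)*(a + 2)*(a + 3)^2*(a - 5)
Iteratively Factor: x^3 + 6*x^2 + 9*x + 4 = (x + 1)*(x^2 + 5*x + 4) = (x + 1)*(x + 4)*(x + 1)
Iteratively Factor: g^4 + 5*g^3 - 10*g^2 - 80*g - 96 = (g + 3)*(g^3 + 2*g^2 - 16*g - 32) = (g + 3)*(g + 4)*(g^2 - 2*g - 8) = (g + 2)*(g + 3)*(g + 4)*(g - 4)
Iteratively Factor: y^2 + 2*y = (y)*(y + 2)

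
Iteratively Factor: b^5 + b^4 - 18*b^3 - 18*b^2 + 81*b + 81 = (b + 3)*(b^4 - 2*b^3 - 12*b^2 + 18*b + 27) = (b - 3)*(b + 3)*(b^3 + b^2 - 9*b - 9) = (b - 3)^2*(b + 3)*(b^2 + 4*b + 3) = (b - 3)^2*(b + 3)^2*(b + 1)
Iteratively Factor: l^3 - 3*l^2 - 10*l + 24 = (l + 3)*(l^2 - 6*l + 8) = (l - 2)*(l + 3)*(l - 4)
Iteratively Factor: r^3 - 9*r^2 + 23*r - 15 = (r - 5)*(r^2 - 4*r + 3) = (r - 5)*(r - 1)*(r - 3)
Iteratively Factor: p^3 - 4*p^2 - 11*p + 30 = (p - 2)*(p^2 - 2*p - 15) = (p - 2)*(p + 3)*(p - 5)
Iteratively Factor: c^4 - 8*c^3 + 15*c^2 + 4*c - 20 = (c - 5)*(c^3 - 3*c^2 + 4) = (c - 5)*(c - 2)*(c^2 - c - 2) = (c - 5)*(c - 2)^2*(c + 1)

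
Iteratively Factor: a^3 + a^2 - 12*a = (a + 4)*(a^2 - 3*a) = (a - 3)*(a + 4)*(a)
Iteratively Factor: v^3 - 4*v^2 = (v)*(v^2 - 4*v) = v^2*(v - 4)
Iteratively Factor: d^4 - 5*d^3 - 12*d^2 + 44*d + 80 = (d - 4)*(d^3 - d^2 - 16*d - 20) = (d - 4)*(d + 2)*(d^2 - 3*d - 10) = (d - 5)*(d - 4)*(d + 2)*(d + 2)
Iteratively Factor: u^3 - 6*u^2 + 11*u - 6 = (u - 3)*(u^2 - 3*u + 2) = (u - 3)*(u - 1)*(u - 2)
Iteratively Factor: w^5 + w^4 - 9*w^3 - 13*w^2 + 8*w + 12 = (w - 1)*(w^4 + 2*w^3 - 7*w^2 - 20*w - 12) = (w - 1)*(w + 2)*(w^3 - 7*w - 6) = (w - 1)*(w + 1)*(w + 2)*(w^2 - w - 6) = (w - 3)*(w - 1)*(w + 1)*(w + 2)*(w + 2)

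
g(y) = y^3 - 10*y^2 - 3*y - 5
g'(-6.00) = 225.00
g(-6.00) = -563.00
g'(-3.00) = 84.00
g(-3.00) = -113.00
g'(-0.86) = 16.42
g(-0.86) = -10.45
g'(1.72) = -28.52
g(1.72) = -34.66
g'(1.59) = -27.22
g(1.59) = -31.03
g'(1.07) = -20.97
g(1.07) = -18.43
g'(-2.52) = 66.45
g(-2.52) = -76.95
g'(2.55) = -34.49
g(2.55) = -61.09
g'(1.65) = -27.83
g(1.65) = -32.68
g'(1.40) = -25.12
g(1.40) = -26.06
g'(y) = 3*y^2 - 20*y - 3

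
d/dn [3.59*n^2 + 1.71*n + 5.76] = 7.18*n + 1.71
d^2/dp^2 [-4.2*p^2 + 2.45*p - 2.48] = -8.40000000000000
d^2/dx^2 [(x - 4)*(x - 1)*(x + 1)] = 6*x - 8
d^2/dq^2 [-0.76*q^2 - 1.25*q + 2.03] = -1.52000000000000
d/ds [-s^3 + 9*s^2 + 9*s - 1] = -3*s^2 + 18*s + 9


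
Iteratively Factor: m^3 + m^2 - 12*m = (m - 3)*(m^2 + 4*m) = (m - 3)*(m + 4)*(m)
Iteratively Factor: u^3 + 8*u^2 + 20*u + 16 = (u + 4)*(u^2 + 4*u + 4) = (u + 2)*(u + 4)*(u + 2)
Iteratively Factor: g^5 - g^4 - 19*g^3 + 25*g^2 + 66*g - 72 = (g + 2)*(g^4 - 3*g^3 - 13*g^2 + 51*g - 36) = (g - 3)*(g + 2)*(g^3 - 13*g + 12) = (g - 3)*(g + 2)*(g + 4)*(g^2 - 4*g + 3) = (g - 3)*(g - 1)*(g + 2)*(g + 4)*(g - 3)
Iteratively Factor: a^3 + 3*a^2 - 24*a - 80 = (a + 4)*(a^2 - a - 20) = (a - 5)*(a + 4)*(a + 4)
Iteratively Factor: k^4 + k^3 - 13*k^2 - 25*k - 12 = (k - 4)*(k^3 + 5*k^2 + 7*k + 3) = (k - 4)*(k + 3)*(k^2 + 2*k + 1) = (k - 4)*(k + 1)*(k + 3)*(k + 1)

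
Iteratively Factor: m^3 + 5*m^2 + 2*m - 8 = (m + 4)*(m^2 + m - 2) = (m - 1)*(m + 4)*(m + 2)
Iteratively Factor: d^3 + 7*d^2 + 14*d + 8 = (d + 1)*(d^2 + 6*d + 8) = (d + 1)*(d + 2)*(d + 4)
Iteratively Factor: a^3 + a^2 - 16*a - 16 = (a + 4)*(a^2 - 3*a - 4) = (a - 4)*(a + 4)*(a + 1)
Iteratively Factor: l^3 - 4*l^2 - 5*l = (l)*(l^2 - 4*l - 5) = l*(l - 5)*(l + 1)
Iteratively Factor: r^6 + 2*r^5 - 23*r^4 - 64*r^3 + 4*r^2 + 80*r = (r + 2)*(r^5 - 23*r^3 - 18*r^2 + 40*r) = r*(r + 2)*(r^4 - 23*r^2 - 18*r + 40) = r*(r + 2)*(r + 4)*(r^3 - 4*r^2 - 7*r + 10) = r*(r - 5)*(r + 2)*(r + 4)*(r^2 + r - 2) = r*(r - 5)*(r - 1)*(r + 2)*(r + 4)*(r + 2)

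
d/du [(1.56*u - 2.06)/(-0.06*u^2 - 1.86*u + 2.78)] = (0.0936*u^2 - 0.2472*u + 0.5052)/(0.0036*u^4 + 0.2232*u^3 + 3.126*u^2 - 10.3416*u + 7.7284)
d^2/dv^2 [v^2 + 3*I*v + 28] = 2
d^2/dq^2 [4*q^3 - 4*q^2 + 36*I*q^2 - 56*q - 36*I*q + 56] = 24*q - 8 + 72*I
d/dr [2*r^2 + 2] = 4*r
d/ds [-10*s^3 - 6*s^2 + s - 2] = -30*s^2 - 12*s + 1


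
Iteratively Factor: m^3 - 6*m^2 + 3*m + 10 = (m - 2)*(m^2 - 4*m - 5) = (m - 2)*(m + 1)*(m - 5)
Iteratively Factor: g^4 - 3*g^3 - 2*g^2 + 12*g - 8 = (g - 2)*(g^3 - g^2 - 4*g + 4) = (g - 2)^2*(g^2 + g - 2) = (g - 2)^2*(g - 1)*(g + 2)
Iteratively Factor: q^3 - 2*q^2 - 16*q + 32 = (q + 4)*(q^2 - 6*q + 8) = (q - 2)*(q + 4)*(q - 4)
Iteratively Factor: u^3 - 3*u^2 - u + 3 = (u + 1)*(u^2 - 4*u + 3) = (u - 3)*(u + 1)*(u - 1)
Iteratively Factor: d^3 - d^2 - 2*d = (d - 2)*(d^2 + d) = (d - 2)*(d + 1)*(d)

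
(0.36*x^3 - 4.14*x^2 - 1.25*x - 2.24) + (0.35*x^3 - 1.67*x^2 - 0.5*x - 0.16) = 0.71*x^3 - 5.81*x^2 - 1.75*x - 2.4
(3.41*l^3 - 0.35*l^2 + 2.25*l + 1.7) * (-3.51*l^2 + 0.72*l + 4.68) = -11.9691*l^5 + 3.6837*l^4 + 7.8093*l^3 - 5.985*l^2 + 11.754*l + 7.956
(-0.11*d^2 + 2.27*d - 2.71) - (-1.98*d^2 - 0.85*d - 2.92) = 1.87*d^2 + 3.12*d + 0.21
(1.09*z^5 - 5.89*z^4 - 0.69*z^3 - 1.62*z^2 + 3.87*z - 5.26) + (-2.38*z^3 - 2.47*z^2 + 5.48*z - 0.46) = 1.09*z^5 - 5.89*z^4 - 3.07*z^3 - 4.09*z^2 + 9.35*z - 5.72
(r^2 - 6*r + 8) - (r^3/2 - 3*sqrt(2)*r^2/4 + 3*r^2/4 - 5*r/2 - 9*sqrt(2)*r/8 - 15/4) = -r^3/2 + r^2/4 + 3*sqrt(2)*r^2/4 - 7*r/2 + 9*sqrt(2)*r/8 + 47/4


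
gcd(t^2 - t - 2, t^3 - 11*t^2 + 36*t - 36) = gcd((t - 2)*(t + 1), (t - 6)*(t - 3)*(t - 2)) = t - 2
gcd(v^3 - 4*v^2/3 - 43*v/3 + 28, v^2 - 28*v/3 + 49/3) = v - 7/3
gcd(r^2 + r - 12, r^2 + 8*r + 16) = r + 4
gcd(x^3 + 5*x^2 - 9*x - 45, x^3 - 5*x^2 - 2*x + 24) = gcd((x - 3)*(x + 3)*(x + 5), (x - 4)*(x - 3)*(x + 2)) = x - 3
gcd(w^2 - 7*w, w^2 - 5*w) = w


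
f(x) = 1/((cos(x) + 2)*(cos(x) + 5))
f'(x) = sin(x)/((cos(x) + 2)*(cos(x) + 5)^2) + sin(x)/((cos(x) + 2)^2*(cos(x) + 5)) = (2*cos(x) + 7)*sin(x)/((cos(x) + 2)^2*(cos(x) + 5)^2)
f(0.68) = 0.06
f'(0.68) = 0.02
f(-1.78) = 0.12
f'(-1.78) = -0.09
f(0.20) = 0.06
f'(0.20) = 0.01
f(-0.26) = 0.06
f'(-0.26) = -0.01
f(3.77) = 0.20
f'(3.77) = -0.13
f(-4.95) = 0.09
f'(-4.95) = 0.05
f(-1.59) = 0.10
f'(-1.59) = -0.07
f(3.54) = 0.23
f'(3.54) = -0.10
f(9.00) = 0.22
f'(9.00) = 0.11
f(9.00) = 0.22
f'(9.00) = 0.11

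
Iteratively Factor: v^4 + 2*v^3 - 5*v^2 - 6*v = (v + 1)*(v^3 + v^2 - 6*v) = (v - 2)*(v + 1)*(v^2 + 3*v) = v*(v - 2)*(v + 1)*(v + 3)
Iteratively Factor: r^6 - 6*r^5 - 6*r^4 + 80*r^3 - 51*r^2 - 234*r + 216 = (r + 2)*(r^5 - 8*r^4 + 10*r^3 + 60*r^2 - 171*r + 108) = (r + 2)*(r + 3)*(r^4 - 11*r^3 + 43*r^2 - 69*r + 36) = (r - 4)*(r + 2)*(r + 3)*(r^3 - 7*r^2 + 15*r - 9) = (r - 4)*(r - 3)*(r + 2)*(r + 3)*(r^2 - 4*r + 3) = (r - 4)*(r - 3)*(r - 1)*(r + 2)*(r + 3)*(r - 3)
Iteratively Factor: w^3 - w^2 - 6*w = (w - 3)*(w^2 + 2*w) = (w - 3)*(w + 2)*(w)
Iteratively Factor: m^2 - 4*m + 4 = (m - 2)*(m - 2)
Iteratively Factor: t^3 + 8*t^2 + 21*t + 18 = (t + 2)*(t^2 + 6*t + 9) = (t + 2)*(t + 3)*(t + 3)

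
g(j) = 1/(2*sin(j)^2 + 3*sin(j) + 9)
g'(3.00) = 0.04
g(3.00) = 0.11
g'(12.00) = -0.01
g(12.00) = 0.13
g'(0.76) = -0.03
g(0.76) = 0.08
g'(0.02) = -0.04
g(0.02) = 0.11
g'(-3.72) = 0.03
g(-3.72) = 0.09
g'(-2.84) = 0.03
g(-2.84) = 0.12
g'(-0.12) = -0.03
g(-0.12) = 0.12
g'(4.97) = 0.00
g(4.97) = 0.13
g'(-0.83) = -0.00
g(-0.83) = 0.13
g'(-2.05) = -0.00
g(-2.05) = 0.13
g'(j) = (-4*sin(j)*cos(j) - 3*cos(j))/(2*sin(j)^2 + 3*sin(j) + 9)^2 = -(4*sin(j) + 3)*cos(j)/(3*sin(j) - cos(2*j) + 10)^2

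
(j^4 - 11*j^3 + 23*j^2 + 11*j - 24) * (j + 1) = j^5 - 10*j^4 + 12*j^3 + 34*j^2 - 13*j - 24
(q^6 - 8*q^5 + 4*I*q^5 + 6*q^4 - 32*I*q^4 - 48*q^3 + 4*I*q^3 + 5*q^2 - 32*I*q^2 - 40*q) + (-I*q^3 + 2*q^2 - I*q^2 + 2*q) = q^6 - 8*q^5 + 4*I*q^5 + 6*q^4 - 32*I*q^4 - 48*q^3 + 3*I*q^3 + 7*q^2 - 33*I*q^2 - 38*q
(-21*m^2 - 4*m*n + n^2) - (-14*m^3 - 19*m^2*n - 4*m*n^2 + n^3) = 14*m^3 + 19*m^2*n - 21*m^2 + 4*m*n^2 - 4*m*n - n^3 + n^2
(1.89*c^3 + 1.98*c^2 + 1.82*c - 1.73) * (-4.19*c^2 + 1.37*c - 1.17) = -7.9191*c^5 - 5.7069*c^4 - 7.1245*c^3 + 7.4255*c^2 - 4.4995*c + 2.0241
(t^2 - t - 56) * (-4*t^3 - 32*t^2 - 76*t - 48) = -4*t^5 - 28*t^4 + 180*t^3 + 1820*t^2 + 4304*t + 2688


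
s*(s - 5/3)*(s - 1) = s^3 - 8*s^2/3 + 5*s/3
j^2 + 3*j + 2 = (j + 1)*(j + 2)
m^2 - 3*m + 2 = (m - 2)*(m - 1)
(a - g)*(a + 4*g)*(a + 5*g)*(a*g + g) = a^4*g + 8*a^3*g^2 + a^3*g + 11*a^2*g^3 + 8*a^2*g^2 - 20*a*g^4 + 11*a*g^3 - 20*g^4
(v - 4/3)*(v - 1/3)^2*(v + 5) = v^4 + 3*v^3 - 9*v^2 + 131*v/27 - 20/27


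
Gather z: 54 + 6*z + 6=6*z + 60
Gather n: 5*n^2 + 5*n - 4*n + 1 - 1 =5*n^2 + n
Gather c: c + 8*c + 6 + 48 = 9*c + 54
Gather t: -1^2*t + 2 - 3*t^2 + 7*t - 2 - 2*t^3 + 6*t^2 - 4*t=-2*t^3 + 3*t^2 + 2*t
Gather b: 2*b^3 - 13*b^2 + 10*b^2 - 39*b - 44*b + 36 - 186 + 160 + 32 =2*b^3 - 3*b^2 - 83*b + 42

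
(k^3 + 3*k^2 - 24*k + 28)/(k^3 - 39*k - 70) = (-k^3 - 3*k^2 + 24*k - 28)/(-k^3 + 39*k + 70)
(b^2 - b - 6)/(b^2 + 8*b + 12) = (b - 3)/(b + 6)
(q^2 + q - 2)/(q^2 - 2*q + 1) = (q + 2)/(q - 1)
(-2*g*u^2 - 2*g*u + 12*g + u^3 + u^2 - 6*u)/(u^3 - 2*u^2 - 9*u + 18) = (-2*g + u)/(u - 3)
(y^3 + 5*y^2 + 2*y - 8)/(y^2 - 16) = (y^2 + y - 2)/(y - 4)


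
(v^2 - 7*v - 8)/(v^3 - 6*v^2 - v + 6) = (v - 8)/(v^2 - 7*v + 6)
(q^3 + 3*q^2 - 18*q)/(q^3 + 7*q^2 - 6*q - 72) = q/(q + 4)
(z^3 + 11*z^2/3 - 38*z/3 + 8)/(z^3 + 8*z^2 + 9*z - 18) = (z - 4/3)/(z + 3)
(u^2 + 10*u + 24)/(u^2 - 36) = (u + 4)/(u - 6)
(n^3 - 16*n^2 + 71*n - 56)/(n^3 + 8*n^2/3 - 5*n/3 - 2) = 3*(n^2 - 15*n + 56)/(3*n^2 + 11*n + 6)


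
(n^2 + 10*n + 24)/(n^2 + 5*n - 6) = (n + 4)/(n - 1)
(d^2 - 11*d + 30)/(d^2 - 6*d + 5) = (d - 6)/(d - 1)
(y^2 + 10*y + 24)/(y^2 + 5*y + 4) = (y + 6)/(y + 1)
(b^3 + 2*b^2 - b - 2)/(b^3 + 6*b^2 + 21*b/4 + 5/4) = 4*(b^3 + 2*b^2 - b - 2)/(4*b^3 + 24*b^2 + 21*b + 5)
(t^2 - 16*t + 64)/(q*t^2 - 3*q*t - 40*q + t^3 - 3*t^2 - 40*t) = (t - 8)/(q*t + 5*q + t^2 + 5*t)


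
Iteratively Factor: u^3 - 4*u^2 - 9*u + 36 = (u + 3)*(u^2 - 7*u + 12) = (u - 4)*(u + 3)*(u - 3)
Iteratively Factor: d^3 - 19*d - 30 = (d - 5)*(d^2 + 5*d + 6) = (d - 5)*(d + 3)*(d + 2)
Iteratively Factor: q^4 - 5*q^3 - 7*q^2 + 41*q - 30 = (q - 2)*(q^3 - 3*q^2 - 13*q + 15) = (q - 5)*(q - 2)*(q^2 + 2*q - 3) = (q - 5)*(q - 2)*(q + 3)*(q - 1)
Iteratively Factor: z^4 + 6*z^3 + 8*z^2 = (z)*(z^3 + 6*z^2 + 8*z) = z*(z + 2)*(z^2 + 4*z) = z*(z + 2)*(z + 4)*(z)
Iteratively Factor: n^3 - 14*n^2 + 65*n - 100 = (n - 5)*(n^2 - 9*n + 20) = (n - 5)*(n - 4)*(n - 5)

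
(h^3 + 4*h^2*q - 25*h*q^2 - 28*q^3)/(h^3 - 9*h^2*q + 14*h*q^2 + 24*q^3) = (-h - 7*q)/(-h + 6*q)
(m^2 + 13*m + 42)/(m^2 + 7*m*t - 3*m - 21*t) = (m^2 + 13*m + 42)/(m^2 + 7*m*t - 3*m - 21*t)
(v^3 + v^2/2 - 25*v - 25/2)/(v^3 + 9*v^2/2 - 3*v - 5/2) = (v - 5)/(v - 1)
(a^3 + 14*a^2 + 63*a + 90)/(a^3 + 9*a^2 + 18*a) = (a + 5)/a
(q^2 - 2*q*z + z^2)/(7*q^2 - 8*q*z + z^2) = (-q + z)/(-7*q + z)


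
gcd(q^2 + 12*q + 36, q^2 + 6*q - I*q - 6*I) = q + 6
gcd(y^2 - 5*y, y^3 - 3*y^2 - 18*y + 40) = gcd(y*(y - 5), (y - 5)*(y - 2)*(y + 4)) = y - 5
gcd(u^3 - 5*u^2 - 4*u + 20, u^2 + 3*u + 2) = u + 2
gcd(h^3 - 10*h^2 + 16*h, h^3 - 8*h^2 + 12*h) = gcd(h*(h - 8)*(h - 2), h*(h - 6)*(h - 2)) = h^2 - 2*h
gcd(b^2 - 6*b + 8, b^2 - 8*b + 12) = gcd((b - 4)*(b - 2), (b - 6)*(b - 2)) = b - 2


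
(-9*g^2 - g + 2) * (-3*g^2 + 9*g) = 27*g^4 - 78*g^3 - 15*g^2 + 18*g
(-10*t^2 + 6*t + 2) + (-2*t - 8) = -10*t^2 + 4*t - 6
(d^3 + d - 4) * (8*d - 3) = 8*d^4 - 3*d^3 + 8*d^2 - 35*d + 12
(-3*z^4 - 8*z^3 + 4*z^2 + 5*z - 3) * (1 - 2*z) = 6*z^5 + 13*z^4 - 16*z^3 - 6*z^2 + 11*z - 3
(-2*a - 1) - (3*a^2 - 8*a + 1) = -3*a^2 + 6*a - 2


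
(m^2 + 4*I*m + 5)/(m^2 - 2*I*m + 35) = (m - I)/(m - 7*I)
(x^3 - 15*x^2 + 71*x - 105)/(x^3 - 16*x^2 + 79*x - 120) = (x - 7)/(x - 8)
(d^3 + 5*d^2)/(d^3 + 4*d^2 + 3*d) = d*(d + 5)/(d^2 + 4*d + 3)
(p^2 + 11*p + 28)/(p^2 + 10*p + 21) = (p + 4)/(p + 3)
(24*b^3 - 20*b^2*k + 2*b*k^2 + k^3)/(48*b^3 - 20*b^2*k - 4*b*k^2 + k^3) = (12*b^2 - 4*b*k - k^2)/(24*b^2 + 2*b*k - k^2)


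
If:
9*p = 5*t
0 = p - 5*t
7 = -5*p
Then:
No Solution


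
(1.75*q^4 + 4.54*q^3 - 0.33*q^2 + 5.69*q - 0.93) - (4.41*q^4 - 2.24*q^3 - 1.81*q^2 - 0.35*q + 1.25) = -2.66*q^4 + 6.78*q^3 + 1.48*q^2 + 6.04*q - 2.18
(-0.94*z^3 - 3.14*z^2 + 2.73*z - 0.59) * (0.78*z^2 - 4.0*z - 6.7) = -0.7332*z^5 + 1.3108*z^4 + 20.9874*z^3 + 9.6578*z^2 - 15.931*z + 3.953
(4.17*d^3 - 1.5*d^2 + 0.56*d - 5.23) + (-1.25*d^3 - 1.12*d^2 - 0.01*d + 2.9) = 2.92*d^3 - 2.62*d^2 + 0.55*d - 2.33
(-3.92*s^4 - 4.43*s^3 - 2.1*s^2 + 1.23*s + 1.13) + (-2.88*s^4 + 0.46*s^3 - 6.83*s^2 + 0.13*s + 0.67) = -6.8*s^4 - 3.97*s^3 - 8.93*s^2 + 1.36*s + 1.8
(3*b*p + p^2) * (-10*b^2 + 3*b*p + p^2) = -30*b^3*p - b^2*p^2 + 6*b*p^3 + p^4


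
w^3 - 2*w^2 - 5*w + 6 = (w - 3)*(w - 1)*(w + 2)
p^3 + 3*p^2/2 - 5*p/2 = p*(p - 1)*(p + 5/2)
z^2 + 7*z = z*(z + 7)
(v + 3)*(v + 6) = v^2 + 9*v + 18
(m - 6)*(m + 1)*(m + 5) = m^3 - 31*m - 30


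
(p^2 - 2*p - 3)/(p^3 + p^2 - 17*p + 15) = (p + 1)/(p^2 + 4*p - 5)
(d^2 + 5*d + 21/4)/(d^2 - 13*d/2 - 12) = (d + 7/2)/(d - 8)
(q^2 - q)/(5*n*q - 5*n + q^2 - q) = q/(5*n + q)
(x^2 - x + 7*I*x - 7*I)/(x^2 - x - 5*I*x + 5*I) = (x + 7*I)/(x - 5*I)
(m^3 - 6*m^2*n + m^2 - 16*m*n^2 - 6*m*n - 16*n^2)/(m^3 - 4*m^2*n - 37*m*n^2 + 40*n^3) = (m^2 + 2*m*n + m + 2*n)/(m^2 + 4*m*n - 5*n^2)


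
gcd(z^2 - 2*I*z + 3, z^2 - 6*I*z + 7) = z + I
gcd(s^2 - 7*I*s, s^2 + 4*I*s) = s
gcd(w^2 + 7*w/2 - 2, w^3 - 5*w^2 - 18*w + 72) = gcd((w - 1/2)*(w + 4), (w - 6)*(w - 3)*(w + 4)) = w + 4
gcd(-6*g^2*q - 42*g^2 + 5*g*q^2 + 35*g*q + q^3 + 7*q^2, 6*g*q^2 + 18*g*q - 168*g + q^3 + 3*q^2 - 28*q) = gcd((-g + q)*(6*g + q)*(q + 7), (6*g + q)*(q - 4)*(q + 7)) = 6*g*q + 42*g + q^2 + 7*q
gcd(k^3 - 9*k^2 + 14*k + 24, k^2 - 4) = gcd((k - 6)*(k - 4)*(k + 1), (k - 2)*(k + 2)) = 1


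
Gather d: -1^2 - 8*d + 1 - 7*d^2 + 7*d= -7*d^2 - d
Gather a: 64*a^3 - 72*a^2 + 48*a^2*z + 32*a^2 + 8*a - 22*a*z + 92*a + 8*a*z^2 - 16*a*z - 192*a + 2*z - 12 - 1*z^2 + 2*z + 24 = 64*a^3 + a^2*(48*z - 40) + a*(8*z^2 - 38*z - 92) - z^2 + 4*z + 12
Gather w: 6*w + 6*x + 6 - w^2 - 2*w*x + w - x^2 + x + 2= -w^2 + w*(7 - 2*x) - x^2 + 7*x + 8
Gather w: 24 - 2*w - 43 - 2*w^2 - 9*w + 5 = -2*w^2 - 11*w - 14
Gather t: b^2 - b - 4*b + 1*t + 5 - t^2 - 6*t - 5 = b^2 - 5*b - t^2 - 5*t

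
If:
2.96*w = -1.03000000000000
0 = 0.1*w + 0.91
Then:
No Solution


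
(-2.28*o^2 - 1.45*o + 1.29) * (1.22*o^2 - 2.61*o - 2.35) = -2.7816*o^4 + 4.1818*o^3 + 10.7163*o^2 + 0.0406000000000004*o - 3.0315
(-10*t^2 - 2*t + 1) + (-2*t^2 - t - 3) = -12*t^2 - 3*t - 2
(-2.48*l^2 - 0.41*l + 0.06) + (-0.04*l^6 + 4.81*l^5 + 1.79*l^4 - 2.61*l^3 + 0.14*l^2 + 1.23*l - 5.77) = -0.04*l^6 + 4.81*l^5 + 1.79*l^4 - 2.61*l^3 - 2.34*l^2 + 0.82*l - 5.71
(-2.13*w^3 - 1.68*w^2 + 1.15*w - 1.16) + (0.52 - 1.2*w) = -2.13*w^3 - 1.68*w^2 - 0.05*w - 0.64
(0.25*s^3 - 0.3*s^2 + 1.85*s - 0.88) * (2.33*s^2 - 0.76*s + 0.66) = 0.5825*s^5 - 0.889*s^4 + 4.7035*s^3 - 3.6544*s^2 + 1.8898*s - 0.5808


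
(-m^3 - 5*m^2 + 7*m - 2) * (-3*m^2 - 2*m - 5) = 3*m^5 + 17*m^4 - 6*m^3 + 17*m^2 - 31*m + 10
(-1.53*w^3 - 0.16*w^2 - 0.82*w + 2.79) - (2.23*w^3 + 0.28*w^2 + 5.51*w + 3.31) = -3.76*w^3 - 0.44*w^2 - 6.33*w - 0.52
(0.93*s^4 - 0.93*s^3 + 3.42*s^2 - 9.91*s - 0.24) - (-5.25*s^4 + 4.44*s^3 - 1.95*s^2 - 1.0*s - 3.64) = 6.18*s^4 - 5.37*s^3 + 5.37*s^2 - 8.91*s + 3.4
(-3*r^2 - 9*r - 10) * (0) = 0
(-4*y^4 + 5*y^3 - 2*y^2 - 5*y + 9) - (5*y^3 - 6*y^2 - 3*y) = -4*y^4 + 4*y^2 - 2*y + 9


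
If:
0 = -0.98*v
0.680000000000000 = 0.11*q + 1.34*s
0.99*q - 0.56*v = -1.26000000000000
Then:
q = -1.27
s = 0.61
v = 0.00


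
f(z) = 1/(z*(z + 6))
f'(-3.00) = 0.00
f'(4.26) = -0.01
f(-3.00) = -0.11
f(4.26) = 0.02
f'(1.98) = -0.04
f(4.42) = 0.02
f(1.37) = 0.10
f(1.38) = 0.10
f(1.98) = 0.06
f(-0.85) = -0.23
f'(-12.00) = 0.00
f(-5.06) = -0.21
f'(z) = -1/(z*(z + 6)^2) - 1/(z^2*(z + 6))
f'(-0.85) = -0.22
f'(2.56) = -0.02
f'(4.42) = -0.01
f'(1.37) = -0.09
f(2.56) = 0.05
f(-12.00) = 0.01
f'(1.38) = -0.08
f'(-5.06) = 0.18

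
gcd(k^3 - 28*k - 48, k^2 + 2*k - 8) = k + 4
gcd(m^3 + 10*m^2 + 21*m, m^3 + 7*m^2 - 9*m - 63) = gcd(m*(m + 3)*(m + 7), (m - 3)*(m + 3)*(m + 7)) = m^2 + 10*m + 21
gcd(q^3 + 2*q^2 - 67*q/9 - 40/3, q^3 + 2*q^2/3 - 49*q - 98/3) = 1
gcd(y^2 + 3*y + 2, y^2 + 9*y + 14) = y + 2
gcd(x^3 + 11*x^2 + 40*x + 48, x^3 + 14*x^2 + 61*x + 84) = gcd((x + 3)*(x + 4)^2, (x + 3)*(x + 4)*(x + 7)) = x^2 + 7*x + 12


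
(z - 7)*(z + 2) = z^2 - 5*z - 14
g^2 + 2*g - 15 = (g - 3)*(g + 5)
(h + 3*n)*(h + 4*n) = h^2 + 7*h*n + 12*n^2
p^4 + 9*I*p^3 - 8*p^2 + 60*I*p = p*(p - 2*I)*(p + 5*I)*(p + 6*I)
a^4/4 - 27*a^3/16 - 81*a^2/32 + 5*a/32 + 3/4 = (a/4 + 1/4)*(a - 8)*(a - 1/2)*(a + 3/4)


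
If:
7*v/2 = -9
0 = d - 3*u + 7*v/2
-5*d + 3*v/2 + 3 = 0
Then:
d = -6/35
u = -107/35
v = -18/7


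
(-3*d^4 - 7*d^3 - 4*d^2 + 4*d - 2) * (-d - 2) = 3*d^5 + 13*d^4 + 18*d^3 + 4*d^2 - 6*d + 4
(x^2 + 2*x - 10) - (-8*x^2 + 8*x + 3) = 9*x^2 - 6*x - 13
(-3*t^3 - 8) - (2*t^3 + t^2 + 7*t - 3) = -5*t^3 - t^2 - 7*t - 5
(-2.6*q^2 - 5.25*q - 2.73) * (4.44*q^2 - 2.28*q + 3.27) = -11.544*q^4 - 17.382*q^3 - 8.65320000000001*q^2 - 10.9431*q - 8.9271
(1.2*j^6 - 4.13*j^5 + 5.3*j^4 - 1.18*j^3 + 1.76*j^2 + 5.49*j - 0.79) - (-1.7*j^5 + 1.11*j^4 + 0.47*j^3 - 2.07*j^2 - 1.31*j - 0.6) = 1.2*j^6 - 2.43*j^5 + 4.19*j^4 - 1.65*j^3 + 3.83*j^2 + 6.8*j - 0.19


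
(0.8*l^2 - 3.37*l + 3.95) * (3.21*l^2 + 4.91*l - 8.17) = 2.568*l^4 - 6.8897*l^3 - 10.4032*l^2 + 46.9274*l - 32.2715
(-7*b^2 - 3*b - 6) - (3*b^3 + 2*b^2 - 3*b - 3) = -3*b^3 - 9*b^2 - 3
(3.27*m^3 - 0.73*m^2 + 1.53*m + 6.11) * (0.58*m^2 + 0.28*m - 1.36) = 1.8966*m^5 + 0.4922*m^4 - 3.7642*m^3 + 4.965*m^2 - 0.37*m - 8.3096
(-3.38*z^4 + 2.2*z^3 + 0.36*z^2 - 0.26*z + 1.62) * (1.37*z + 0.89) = -4.6306*z^5 + 0.00580000000000069*z^4 + 2.4512*z^3 - 0.0358*z^2 + 1.988*z + 1.4418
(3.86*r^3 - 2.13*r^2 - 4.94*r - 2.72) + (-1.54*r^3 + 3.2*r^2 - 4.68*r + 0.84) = 2.32*r^3 + 1.07*r^2 - 9.62*r - 1.88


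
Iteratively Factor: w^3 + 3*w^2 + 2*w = (w + 2)*(w^2 + w) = w*(w + 2)*(w + 1)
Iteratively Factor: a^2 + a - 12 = (a + 4)*(a - 3)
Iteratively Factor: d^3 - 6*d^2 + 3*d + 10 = (d + 1)*(d^2 - 7*d + 10) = (d - 2)*(d + 1)*(d - 5)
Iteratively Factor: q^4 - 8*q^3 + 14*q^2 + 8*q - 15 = (q - 5)*(q^3 - 3*q^2 - q + 3) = (q - 5)*(q - 1)*(q^2 - 2*q - 3) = (q - 5)*(q - 1)*(q + 1)*(q - 3)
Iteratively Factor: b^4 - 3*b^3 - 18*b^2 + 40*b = (b - 2)*(b^3 - b^2 - 20*b) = b*(b - 2)*(b^2 - b - 20) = b*(b - 2)*(b + 4)*(b - 5)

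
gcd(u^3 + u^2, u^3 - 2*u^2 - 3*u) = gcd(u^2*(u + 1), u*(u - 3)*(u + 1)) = u^2 + u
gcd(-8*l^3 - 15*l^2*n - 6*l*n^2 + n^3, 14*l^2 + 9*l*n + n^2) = 1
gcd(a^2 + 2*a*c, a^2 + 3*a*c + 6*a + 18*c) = 1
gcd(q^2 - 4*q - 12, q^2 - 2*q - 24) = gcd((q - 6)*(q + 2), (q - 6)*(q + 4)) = q - 6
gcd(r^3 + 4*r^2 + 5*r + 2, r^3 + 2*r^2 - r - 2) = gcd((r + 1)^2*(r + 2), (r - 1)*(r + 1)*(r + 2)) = r^2 + 3*r + 2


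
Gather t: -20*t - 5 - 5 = -20*t - 10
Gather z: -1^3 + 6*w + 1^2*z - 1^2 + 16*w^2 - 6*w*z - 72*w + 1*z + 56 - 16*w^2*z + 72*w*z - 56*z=16*w^2 - 66*w + z*(-16*w^2 + 66*w - 54) + 54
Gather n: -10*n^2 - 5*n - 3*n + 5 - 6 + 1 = -10*n^2 - 8*n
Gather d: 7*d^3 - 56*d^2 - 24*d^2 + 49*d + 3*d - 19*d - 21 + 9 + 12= 7*d^3 - 80*d^2 + 33*d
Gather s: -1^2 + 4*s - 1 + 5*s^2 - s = 5*s^2 + 3*s - 2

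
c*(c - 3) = c^2 - 3*c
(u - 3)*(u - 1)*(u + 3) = u^3 - u^2 - 9*u + 9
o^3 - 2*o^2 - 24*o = o*(o - 6)*(o + 4)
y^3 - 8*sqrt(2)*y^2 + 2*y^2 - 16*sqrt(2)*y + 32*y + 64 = (y + 2)*(y - 4*sqrt(2))^2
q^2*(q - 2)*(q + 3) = q^4 + q^3 - 6*q^2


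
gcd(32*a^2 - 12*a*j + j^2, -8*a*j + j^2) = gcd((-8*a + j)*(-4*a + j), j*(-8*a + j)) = 8*a - j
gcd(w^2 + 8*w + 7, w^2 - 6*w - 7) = w + 1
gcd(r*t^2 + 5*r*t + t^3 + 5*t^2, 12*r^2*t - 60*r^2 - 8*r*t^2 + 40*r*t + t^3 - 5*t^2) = 1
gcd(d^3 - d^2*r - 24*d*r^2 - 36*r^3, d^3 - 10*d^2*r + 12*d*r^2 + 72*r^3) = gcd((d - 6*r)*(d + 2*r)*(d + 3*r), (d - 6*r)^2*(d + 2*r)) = -d^2 + 4*d*r + 12*r^2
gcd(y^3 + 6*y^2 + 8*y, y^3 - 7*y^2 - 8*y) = y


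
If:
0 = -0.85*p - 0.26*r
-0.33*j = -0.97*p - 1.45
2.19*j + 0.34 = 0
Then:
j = -0.16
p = -1.55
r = 5.06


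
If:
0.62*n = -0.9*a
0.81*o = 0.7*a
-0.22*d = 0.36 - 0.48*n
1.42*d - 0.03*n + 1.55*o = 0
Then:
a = -0.75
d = 0.73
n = 1.08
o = -0.64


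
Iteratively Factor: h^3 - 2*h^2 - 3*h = (h)*(h^2 - 2*h - 3) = h*(h + 1)*(h - 3)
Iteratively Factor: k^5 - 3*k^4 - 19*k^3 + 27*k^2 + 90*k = (k)*(k^4 - 3*k^3 - 19*k^2 + 27*k + 90) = k*(k + 3)*(k^3 - 6*k^2 - k + 30) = k*(k - 3)*(k + 3)*(k^2 - 3*k - 10) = k*(k - 5)*(k - 3)*(k + 3)*(k + 2)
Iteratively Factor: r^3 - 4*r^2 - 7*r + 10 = (r + 2)*(r^2 - 6*r + 5) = (r - 1)*(r + 2)*(r - 5)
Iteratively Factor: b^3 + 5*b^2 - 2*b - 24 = (b + 3)*(b^2 + 2*b - 8) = (b + 3)*(b + 4)*(b - 2)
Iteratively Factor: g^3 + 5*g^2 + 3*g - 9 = (g - 1)*(g^2 + 6*g + 9) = (g - 1)*(g + 3)*(g + 3)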